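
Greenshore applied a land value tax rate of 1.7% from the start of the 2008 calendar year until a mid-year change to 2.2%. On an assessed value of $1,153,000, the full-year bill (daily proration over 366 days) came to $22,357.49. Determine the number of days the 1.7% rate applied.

Let d = days at the first rate; then 366 − d days at the second rate.
$1,153,000 × [1.7%·d + 2.2%·(366−d)] / 366 = $22,357.49
Solving gives d = 191, so the new rate took effect on July 10, 2008.

191 days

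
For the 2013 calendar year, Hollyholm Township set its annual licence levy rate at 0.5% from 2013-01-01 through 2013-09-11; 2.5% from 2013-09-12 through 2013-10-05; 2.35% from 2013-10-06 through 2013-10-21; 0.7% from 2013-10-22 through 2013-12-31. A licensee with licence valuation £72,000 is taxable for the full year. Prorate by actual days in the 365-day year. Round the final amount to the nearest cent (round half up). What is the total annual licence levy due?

2013-01-01 to 2013-09-11: 254 days at 0.5% → £72,000 × 0.5% × 254/365 = £250.5205
2013-09-12 to 2013-10-05: 24 days at 2.5% → £72,000 × 2.5% × 24/365 = £118.3562
2013-10-06 to 2013-10-21: 16 days at 2.35% → £72,000 × 2.35% × 16/365 = £74.1699
2013-10-22 to 2013-12-31: 71 days at 0.7% → £72,000 × 0.7% × 71/365 = £98.0384
Total = £541.0849

£541.08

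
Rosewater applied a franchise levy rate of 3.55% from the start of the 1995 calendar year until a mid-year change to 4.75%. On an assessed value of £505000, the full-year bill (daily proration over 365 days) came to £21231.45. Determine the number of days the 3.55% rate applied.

Let d = days at the first rate; then 365 − d days at the second rate.
£505000 × [3.55%·d + 4.75%·(365−d)] / 365 = £21231.45
Solving gives d = 166, so the new rate took effect on 16 June 1995.

166 days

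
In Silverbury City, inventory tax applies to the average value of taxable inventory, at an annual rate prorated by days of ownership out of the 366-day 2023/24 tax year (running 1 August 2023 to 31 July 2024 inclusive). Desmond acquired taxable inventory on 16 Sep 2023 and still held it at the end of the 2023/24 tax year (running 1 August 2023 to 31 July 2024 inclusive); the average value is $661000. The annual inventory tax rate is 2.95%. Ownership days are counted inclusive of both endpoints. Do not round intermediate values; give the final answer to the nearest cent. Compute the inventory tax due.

$17048.74

Days held (16 Sep 2023 – 31 Jul 2024): 320 out of 366
Tax = $661000 × 2.95% × 320/366 = $17048.7432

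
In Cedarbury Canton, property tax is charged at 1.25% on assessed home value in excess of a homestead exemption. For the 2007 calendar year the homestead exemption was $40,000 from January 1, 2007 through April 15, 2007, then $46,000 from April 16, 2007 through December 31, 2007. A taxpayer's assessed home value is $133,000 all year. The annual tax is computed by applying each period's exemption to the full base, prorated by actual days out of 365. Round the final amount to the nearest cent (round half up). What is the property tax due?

$1,109.08

January 1 – April 15, 2007: 105 days, exemption $40,000 → ($133,000 − $40,000) × 1.25% × 105/365 = $334.4178
April 16 – December 31, 2007: 260 days, exemption $46,000 → ($133,000 − $46,000) × 1.25% × 260/365 = $774.6575
Total = $1,109.0753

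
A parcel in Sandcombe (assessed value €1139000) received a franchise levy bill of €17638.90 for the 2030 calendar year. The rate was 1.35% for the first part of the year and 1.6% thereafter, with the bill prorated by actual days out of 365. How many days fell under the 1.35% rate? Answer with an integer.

75 days

Let d = days at the first rate; then 365 − d days at the second rate.
€1139000 × [1.35%·d + 1.6%·(365−d)] / 365 = €17638.90
Solving gives d = 75, so the new rate took effect on 17 March 2030.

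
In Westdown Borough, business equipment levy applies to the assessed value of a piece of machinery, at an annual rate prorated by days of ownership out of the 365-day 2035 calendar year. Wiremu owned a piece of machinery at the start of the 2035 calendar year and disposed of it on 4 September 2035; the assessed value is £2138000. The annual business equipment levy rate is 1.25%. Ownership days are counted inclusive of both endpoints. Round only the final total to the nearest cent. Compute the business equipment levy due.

Days held (1 January – 4 September 2035): 247 out of 365
Tax = £2138000 × 1.25% × 247/365 = £18085.1370

£18085.14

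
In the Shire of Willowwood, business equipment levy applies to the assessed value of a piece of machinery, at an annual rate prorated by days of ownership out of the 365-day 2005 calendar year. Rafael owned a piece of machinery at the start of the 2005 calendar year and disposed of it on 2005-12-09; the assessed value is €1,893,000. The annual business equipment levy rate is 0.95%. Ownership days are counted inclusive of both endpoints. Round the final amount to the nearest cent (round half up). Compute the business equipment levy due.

Days held (2005-01-01 to 2005-12-09): 343 out of 365
Tax = €1,893,000 × 0.95% × 343/365 = €16,899.5630

€16,899.56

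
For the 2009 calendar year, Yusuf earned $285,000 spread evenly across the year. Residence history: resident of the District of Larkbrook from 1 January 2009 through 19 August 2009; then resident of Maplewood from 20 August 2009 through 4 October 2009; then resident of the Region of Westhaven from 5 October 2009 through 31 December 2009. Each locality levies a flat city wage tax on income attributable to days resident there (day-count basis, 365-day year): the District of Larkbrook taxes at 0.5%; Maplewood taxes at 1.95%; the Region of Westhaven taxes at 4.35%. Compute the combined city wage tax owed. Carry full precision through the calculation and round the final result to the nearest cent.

The District of Larkbrook, 1 January – 19 August 2009: 231 days → $285,000 × 0.5% × 231/365 = $901.8493
Maplewood, 20 August – 4 October 2009: 46 days → $285,000 × 1.95% × 46/365 = $700.3973
The Region of Westhaven, 5 October – 31 December 2009: 88 days → $285,000 × 4.35% × 88/365 = $2,988.9863
Total = $4,591.2329

$4,591.23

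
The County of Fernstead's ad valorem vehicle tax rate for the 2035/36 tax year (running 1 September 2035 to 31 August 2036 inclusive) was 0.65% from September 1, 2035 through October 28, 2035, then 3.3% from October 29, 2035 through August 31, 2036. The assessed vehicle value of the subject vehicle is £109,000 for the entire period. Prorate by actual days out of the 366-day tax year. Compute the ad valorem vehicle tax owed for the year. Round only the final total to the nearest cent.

September 1 – October 28, 2035: 58 days at 0.65% → £109,000 × 0.65% × 58/366 = £112.2760
October 29, 2035 – August 31, 2036: 308 days at 3.3% → £109,000 × 3.3% × 308/366 = £3,026.9836
Total = £3,139.2596

£3,139.26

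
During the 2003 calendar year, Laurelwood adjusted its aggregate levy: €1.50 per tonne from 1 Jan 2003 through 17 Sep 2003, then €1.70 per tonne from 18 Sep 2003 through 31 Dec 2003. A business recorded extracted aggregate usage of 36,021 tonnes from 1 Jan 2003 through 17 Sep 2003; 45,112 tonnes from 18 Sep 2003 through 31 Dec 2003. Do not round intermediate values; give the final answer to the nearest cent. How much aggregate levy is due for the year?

€130721.90

1 Jan – 17 Sep 2003: 36,021 tonnes at €1.50/tonne → €54031.50
18 Sep – 31 Dec 2003: 45,112 tonnes at €1.70/tonne → €76690.40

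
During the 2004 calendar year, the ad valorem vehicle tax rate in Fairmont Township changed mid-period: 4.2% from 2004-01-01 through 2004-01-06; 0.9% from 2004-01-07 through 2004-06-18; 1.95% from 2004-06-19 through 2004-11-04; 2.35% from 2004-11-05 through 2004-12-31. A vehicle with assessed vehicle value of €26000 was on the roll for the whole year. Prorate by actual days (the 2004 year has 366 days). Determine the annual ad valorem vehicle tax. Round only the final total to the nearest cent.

€410.46

2004-01-01 to 2004-01-06: 6 days at 4.2% → €26000 × 4.2% × 6/366 = €17.9016
2004-01-07 to 2004-06-18: 164 days at 0.9% → €26000 × 0.9% × 164/366 = €104.8525
2004-06-19 to 2004-11-04: 139 days at 1.95% → €26000 × 1.95% × 139/366 = €192.5492
2004-11-05 to 2004-12-31: 57 days at 2.35% → €26000 × 2.35% × 57/366 = €95.1557
Total = €410.4590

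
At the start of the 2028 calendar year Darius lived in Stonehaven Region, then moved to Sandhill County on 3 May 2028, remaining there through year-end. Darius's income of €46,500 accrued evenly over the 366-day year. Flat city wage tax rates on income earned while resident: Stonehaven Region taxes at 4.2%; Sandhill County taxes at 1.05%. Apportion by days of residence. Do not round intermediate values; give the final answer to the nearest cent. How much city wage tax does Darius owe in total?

Stonehaven Region, 1 Jan – 2 May 2028: 123 days → €46,500 × 4.2% × 123/366 = €656.3361
Sandhill County, 3 May – 31 Dec 2028: 243 days → €46,500 × 1.05% × 243/366 = €324.1660
Total = €980.5020

€980.50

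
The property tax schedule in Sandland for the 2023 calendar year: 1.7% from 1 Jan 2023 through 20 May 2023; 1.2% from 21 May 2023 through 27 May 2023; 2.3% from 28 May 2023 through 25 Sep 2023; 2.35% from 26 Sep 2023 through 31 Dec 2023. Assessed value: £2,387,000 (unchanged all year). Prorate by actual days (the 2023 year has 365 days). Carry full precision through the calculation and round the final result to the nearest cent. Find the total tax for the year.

£49,221.25

1 Jan – 20 May 2023: 140 days at 1.7% → £2,387,000 × 1.7% × 140/365 = £15,564.5479
21 May – 27 May 2023: 7 days at 1.2% → £2,387,000 × 1.2% × 7/365 = £549.3370
28 May – 25 Sep 2023: 121 days at 2.3% → £2,387,000 × 2.3% × 121/365 = £18,200.0575
26 Sep – 31 Dec 2023: 97 days at 2.35% → £2,387,000 × 2.35% × 97/365 = £14,907.3055
Total = £49,221.2479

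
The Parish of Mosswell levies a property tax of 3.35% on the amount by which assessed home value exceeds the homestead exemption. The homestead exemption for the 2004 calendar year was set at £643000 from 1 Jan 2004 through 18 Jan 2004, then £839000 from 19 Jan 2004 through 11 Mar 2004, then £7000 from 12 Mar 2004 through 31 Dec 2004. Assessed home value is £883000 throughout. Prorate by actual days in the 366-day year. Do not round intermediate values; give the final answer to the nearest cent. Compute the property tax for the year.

£24262.05

1 Jan – 18 Jan 2004: 18 days, exemption £643000 → (£883000 − £643000) × 3.35% × 18/366 = £395.4098
19 Jan – 11 Mar 2004: 53 days, exemption £839000 → (£883000 − £839000) × 3.35% × 53/366 = £213.4481
12 Mar – 31 Dec 2004: 295 days, exemption £7000 → (£883000 − £7000) × 3.35% × 295/366 = £23653.1967
Total = £24262.0546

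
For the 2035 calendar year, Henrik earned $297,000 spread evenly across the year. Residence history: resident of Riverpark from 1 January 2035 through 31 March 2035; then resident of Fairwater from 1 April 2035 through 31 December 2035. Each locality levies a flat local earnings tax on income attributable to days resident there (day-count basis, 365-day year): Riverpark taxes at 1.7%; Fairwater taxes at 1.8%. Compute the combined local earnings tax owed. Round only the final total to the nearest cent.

$5,272.77

Riverpark, 1 January – 31 March 2035: 90 days → $297,000 × 1.7% × 90/365 = $1,244.9589
Fairwater, 1 April – 31 December 2035: 275 days → $297,000 × 1.8% × 275/365 = $4,027.8082
Total = $5,272.7671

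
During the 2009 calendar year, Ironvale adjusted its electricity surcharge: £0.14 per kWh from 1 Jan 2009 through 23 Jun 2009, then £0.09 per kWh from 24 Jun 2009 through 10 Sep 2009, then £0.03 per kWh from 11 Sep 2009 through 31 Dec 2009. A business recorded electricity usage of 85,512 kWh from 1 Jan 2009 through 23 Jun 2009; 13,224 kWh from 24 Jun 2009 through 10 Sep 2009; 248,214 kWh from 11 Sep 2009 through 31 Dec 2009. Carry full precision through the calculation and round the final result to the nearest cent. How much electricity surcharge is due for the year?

1 Jan – 23 Jun 2009: 85,512 kWh at £0.14/kWh → £11971.68
24 Jun – 10 Sep 2009: 13,224 kWh at £0.09/kWh → £1190.16
11 Sep – 31 Dec 2009: 248,214 kWh at £0.03/kWh → £7446.42

£20608.26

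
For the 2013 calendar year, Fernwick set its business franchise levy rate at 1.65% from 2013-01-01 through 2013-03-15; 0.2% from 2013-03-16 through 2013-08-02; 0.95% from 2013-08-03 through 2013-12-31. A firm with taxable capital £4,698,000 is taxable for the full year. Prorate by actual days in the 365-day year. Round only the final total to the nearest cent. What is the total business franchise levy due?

£37,783.50

2013-01-01 to 2013-03-15: 74 days at 1.65% → £4,698,000 × 1.65% × 74/365 = £15,715.7753
2013-03-16 to 2013-08-02: 140 days at 0.2% → £4,698,000 × 0.2% × 140/365 = £3,603.9452
2013-08-03 to 2013-12-31: 151 days at 0.95% → £4,698,000 × 0.95% × 151/365 = £18,463.7836
Total = £37,783.5041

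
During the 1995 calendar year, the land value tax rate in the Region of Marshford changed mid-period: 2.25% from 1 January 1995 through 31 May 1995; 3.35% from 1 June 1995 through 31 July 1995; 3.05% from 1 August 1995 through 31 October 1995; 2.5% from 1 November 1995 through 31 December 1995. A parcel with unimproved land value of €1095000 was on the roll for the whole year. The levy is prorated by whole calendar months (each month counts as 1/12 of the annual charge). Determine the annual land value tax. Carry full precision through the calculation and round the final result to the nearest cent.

1 January – 31 May 1995: 5 months at 2.25% → €1095000 × 2.25% × 5/12 = €10265.6250
1 June – 31 July 1995: 2 months at 3.35% → €1095000 × 3.35% × 2/12 = €6113.7500
1 August – 31 October 1995: 3 months at 3.05% → €1095000 × 3.05% × 3/12 = €8349.3750
1 November – 31 December 1995: 2 months at 2.5% → €1095000 × 2.5% × 2/12 = €4562.5000
Total = €29291.2500

€29291.25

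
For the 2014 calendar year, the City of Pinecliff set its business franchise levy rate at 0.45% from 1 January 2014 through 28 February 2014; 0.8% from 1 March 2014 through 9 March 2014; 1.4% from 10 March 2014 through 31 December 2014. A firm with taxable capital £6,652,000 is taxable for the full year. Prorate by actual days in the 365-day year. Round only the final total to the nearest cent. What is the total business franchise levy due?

£81,928.95

1 January – 28 February 2014: 59 days at 0.45% → £6,652,000 × 0.45% × 59/365 = £4,838.6466
1 March – 9 March 2014: 9 days at 0.8% → £6,652,000 × 0.8% × 9/365 = £1,312.1753
10 March – 31 December 2014: 297 days at 1.4% → £6,652,000 × 1.4% × 297/365 = £75,778.1260
Total = £81,928.9479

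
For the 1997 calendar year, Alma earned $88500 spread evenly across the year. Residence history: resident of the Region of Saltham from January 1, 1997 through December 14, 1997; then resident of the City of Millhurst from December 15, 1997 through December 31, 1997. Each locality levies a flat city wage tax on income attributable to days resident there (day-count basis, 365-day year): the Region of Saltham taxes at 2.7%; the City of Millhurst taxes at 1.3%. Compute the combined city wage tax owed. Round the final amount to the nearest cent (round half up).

The Region of Saltham, January 1 – December 14, 1997: 348 days → $88500 × 2.7% × 348/365 = $2278.2082
The City of Millhurst, December 15 – December 31, 1997: 17 days → $88500 × 1.3% × 17/365 = $53.5849
Total = $2331.7932

$2331.79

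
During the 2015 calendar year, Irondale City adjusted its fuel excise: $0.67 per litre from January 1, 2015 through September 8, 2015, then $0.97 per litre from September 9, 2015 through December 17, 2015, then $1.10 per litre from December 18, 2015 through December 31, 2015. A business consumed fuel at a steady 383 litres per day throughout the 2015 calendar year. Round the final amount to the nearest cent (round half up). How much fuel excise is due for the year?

January 1 – September 8, 2015: 251 days × 383 litres/day = 96,133 litres at $0.67/litre → $64409.11
September 9 – December 17, 2015: 100 days × 383 litres/day = 38,300 litres at $0.97/litre → $37151.00
December 18 – December 31, 2015: 14 days × 383 litres/day = 5,362 litres at $1.10/litre → $5898.20

$107458.31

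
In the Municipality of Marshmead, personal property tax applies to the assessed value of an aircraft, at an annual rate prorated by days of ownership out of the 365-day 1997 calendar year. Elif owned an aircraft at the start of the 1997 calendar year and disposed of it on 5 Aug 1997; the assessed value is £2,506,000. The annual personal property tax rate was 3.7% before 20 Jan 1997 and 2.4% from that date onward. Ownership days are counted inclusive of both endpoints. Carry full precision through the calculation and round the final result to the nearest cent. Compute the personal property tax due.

1 Jan – 19 Jan 1997: 19 days at 3.7% → £2,506,000 × 3.7% × 19/365 = £4,826.6247
20 Jan – 5 Aug 1997: 198 days at 2.4% → £2,506,000 × 2.4% × 198/365 = £32,626.0603
Total = £37,452.6849

£37,452.68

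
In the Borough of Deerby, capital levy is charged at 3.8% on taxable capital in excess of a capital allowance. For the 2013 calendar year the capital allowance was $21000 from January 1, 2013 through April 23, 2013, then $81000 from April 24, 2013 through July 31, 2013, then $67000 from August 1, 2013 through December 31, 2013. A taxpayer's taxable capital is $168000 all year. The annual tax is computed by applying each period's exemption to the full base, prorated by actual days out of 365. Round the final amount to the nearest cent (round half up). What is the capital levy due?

$4234.87

January 1 – April 23, 2013: 113 days, exemption $21000 → ($168000 − $21000) × 3.8% × 113/365 = $1729.3644
April 24 – July 31, 2013: 99 days, exemption $81000 → ($168000 − $81000) × 3.8% × 99/365 = $896.6959
August 1 – December 31, 2013: 153 days, exemption $67000 → ($168000 − $67000) × 3.8% × 153/365 = $1608.8055
Total = $4234.8658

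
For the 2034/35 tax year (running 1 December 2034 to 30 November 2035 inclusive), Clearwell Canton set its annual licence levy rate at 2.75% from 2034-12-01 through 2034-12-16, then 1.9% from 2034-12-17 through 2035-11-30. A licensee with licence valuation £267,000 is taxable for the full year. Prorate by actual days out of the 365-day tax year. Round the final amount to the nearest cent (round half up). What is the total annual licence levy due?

2034-12-01 to 2034-12-16: 16 days at 2.75% → £267,000 × 2.75% × 16/365 = £321.8630
2034-12-17 to 2035-11-30: 349 days at 1.9% → £267,000 × 1.9% × 349/365 = £4,850.6219
Total = £5,172.4849

£5,172.48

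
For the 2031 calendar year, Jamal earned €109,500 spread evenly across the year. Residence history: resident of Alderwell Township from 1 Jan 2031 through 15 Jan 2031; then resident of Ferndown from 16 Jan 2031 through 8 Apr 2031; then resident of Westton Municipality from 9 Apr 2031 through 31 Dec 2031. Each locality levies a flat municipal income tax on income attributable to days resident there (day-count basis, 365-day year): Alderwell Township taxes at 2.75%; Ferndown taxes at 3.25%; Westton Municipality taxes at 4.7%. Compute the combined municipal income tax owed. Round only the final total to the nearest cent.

Alderwell Township, 1 Jan – 15 Jan 2031: 15 days → €109,500 × 2.75% × 15/365 = €123.7500
Ferndown, 16 Jan – 8 Apr 2031: 83 days → €109,500 × 3.25% × 83/365 = €809.2500
Westton Municipality, 9 Apr – 31 Dec 2031: 267 days → €109,500 × 4.7% × 267/365 = €3,764.7000
Total = €4,697.7000

€4,697.70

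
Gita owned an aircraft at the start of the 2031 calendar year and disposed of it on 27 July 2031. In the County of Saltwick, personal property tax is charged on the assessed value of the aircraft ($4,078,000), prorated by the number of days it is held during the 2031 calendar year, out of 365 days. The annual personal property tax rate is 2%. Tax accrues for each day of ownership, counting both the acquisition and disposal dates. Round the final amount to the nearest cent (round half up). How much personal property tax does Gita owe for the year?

Days held (1 January – 27 July 2031): 208 out of 365
Tax = $4,078,000 × 2% × 208/365 = $46,478.0274

$46,478.03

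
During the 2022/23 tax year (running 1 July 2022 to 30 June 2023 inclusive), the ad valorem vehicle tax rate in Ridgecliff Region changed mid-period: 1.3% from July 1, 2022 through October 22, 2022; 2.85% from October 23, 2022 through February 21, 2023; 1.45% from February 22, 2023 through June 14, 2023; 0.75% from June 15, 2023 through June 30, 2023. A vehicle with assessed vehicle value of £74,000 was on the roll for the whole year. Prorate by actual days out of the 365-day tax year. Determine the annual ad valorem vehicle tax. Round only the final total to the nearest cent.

£1,361.90

July 1 – October 22, 2022: 114 days at 1.3% → £74,000 × 1.3% × 114/365 = £300.4603
October 23, 2022 – February 21, 2023: 122 days at 2.85% → £74,000 × 2.85% × 122/365 = £704.9260
February 22 – June 14, 2023: 113 days at 1.45% → £74,000 × 1.45% × 113/365 = £332.1890
June 15 – June 30, 2023: 16 days at 0.75% → £74,000 × 0.75% × 16/365 = £24.3288
Total = £1,361.9041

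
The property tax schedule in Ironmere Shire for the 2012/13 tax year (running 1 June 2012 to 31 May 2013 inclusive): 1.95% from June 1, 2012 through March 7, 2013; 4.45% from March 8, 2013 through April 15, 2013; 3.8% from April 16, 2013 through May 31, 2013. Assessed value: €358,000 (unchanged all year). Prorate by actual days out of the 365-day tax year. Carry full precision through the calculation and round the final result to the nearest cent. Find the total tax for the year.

June 1, 2012 – March 7, 2013: 280 days at 1.95% → €358,000 × 1.95% × 280/365 = €5,355.2877
March 8 – April 15, 2013: 39 days at 4.45% → €358,000 × 4.45% × 39/365 = €1,702.2164
April 16 – May 31, 2013: 46 days at 3.8% → €358,000 × 3.8% × 46/365 = €1,714.4767
Total = €8,771.9808

€8,771.98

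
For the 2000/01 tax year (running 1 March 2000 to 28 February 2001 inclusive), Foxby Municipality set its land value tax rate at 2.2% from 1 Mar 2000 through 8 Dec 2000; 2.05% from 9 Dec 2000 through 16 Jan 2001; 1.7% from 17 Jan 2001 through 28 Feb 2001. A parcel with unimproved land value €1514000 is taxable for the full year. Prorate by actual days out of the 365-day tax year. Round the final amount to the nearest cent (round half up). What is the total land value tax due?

€32173.54

1 Mar – 8 Dec 2000: 283 days at 2.2% → €1514000 × 2.2% × 283/365 = €25825.1068
9 Dec 2000 – 16 Jan 2001: 39 days at 2.05% → €1514000 × 2.05% × 39/365 = €3316.2822
17 Jan – 28 Feb 2001: 43 days at 1.7% → €1514000 × 1.7% × 43/365 = €3032.1479
Total = €32173.5370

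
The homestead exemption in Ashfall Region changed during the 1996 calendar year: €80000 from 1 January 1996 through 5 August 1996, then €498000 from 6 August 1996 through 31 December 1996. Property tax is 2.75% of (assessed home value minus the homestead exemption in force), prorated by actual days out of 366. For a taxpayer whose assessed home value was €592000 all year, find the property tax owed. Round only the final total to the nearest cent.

1 January – 5 August 1996: 218 days, exemption €80000 → (€592000 − €80000) × 2.75% × 218/366 = €8386.4481
6 August – 31 December 1996: 148 days, exemption €498000 → (€592000 − €498000) × 2.75% × 148/366 = €1045.3005
Total = €9431.7486

€9431.75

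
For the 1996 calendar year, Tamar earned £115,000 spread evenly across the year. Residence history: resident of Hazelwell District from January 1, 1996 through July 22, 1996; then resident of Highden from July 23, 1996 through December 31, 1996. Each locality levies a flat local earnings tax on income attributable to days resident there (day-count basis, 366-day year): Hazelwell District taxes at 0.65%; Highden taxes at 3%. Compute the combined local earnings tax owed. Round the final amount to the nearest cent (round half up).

Hazelwell District, January 1 – July 22, 1996: 204 days → £115,000 × 0.65% × 204/366 = £416.6393
Highden, July 23 – December 31, 1996: 162 days → £115,000 × 3% × 162/366 = £1,527.0492
Total = £1,943.6885

£1,943.69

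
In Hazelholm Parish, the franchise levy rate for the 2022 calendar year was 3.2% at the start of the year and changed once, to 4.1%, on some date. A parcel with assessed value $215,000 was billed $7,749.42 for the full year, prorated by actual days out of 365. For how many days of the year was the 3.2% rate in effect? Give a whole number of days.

Let d = days at the first rate; then 365 − d days at the second rate.
$215,000 × [3.2%·d + 4.1%·(365−d)] / 365 = $7,749.42
Solving gives d = 201, so the new rate took effect on 21 July 2022.

201 days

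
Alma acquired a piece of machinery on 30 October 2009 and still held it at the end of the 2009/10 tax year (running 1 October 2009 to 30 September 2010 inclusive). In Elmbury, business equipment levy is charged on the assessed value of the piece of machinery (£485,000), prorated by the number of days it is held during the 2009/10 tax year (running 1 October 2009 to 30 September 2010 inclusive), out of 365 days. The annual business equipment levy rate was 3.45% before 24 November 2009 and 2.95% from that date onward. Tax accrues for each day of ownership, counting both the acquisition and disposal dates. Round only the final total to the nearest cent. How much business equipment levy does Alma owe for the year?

£13,336.84

30 October – 23 November 2009: 25 days at 3.45% → £485,000 × 3.45% × 25/365 = £1,146.0616
24 November 2009 – 30 September 2010: 311 days at 2.95% → £485,000 × 2.95% × 311/365 = £12,190.7740
Total = £13,336.8356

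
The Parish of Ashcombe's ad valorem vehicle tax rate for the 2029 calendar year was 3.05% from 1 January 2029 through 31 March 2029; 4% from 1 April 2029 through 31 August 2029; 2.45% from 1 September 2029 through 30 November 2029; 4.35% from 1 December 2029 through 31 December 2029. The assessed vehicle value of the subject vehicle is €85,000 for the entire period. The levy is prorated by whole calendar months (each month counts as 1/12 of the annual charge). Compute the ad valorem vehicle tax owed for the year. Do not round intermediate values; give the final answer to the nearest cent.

1 January – 31 March 2029: 3 months at 3.05% → €85,000 × 3.05% × 3/12 = €648.1250
1 April – 31 August 2029: 5 months at 4% → €85,000 × 4% × 5/12 = €1,416.6667
1 September – 30 November 2029: 3 months at 2.45% → €85,000 × 2.45% × 3/12 = €520.6250
1 December – 31 December 2029: 1 month at 4.35% → €85,000 × 4.35% × 1/12 = €308.1250
Total = €2,893.5417

€2,893.54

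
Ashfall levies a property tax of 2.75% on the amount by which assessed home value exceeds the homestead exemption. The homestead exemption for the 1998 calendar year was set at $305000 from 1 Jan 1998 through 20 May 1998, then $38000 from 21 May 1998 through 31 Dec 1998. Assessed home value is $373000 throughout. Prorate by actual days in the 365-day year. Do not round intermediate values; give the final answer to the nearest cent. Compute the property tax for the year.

$6396.20

1 Jan – 20 May 1998: 140 days, exemption $305000 → ($373000 − $305000) × 2.75% × 140/365 = $717.2603
21 May – 31 Dec 1998: 225 days, exemption $38000 → ($373000 − $38000) × 2.75% × 225/365 = $5678.9384
Total = $6396.1986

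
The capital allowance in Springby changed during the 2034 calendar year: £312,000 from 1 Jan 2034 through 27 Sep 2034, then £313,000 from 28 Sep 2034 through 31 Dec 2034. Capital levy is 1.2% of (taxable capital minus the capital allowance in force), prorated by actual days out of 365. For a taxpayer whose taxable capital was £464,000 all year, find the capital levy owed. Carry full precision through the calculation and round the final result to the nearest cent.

1 Jan – 27 Sep 2034: 270 days, exemption £312,000 → (£464,000 − £312,000) × 1.2% × 270/365 = £1,349.2603
28 Sep – 31 Dec 2034: 95 days, exemption £313,000 → (£464,000 − £313,000) × 1.2% × 95/365 = £471.6164
Total = £1,820.8767

£1,820.88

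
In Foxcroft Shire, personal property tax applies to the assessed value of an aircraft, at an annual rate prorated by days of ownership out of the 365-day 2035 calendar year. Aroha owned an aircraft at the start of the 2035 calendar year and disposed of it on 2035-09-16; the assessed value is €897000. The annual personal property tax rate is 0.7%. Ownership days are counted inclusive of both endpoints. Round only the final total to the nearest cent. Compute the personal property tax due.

Days held (2035-01-01 to 2035-09-16): 259 out of 365
Tax = €897000 × 0.7% × 259/365 = €4455.5096

€4455.51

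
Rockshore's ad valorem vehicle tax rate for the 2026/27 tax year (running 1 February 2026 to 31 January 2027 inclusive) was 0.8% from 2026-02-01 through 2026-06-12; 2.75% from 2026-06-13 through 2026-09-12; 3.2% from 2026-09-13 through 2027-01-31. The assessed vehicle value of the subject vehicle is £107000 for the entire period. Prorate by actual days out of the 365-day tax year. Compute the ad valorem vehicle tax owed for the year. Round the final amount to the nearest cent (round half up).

£2373.93

2026-02-01 to 2026-06-12: 132 days at 0.8% → £107000 × 0.8% × 132/365 = £309.5671
2026-06-13 to 2026-09-12: 92 days at 2.75% → £107000 × 2.75% × 92/365 = £741.6712
2026-09-13 to 2027-01-31: 141 days at 3.2% → £107000 × 3.2% × 141/365 = £1322.6959
Total = £2373.9342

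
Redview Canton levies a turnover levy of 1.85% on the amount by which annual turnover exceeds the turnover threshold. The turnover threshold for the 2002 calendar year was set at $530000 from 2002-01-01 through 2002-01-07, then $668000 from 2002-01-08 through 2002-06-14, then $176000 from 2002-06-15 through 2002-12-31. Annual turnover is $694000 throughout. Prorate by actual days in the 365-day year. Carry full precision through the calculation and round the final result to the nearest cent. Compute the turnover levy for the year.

$5517.36

2002-01-01 to 2002-01-07: 7 days, exemption $530000 → ($694000 − $530000) × 1.85% × 7/365 = $58.1863
2002-01-08 to 2002-06-14: 158 days, exemption $668000 → ($694000 − $668000) × 1.85% × 158/365 = $208.2137
2002-06-15 to 2002-12-31: 200 days, exemption $176000 → ($694000 − $176000) × 1.85% × 200/365 = $5250.9589
Total = $5517.3589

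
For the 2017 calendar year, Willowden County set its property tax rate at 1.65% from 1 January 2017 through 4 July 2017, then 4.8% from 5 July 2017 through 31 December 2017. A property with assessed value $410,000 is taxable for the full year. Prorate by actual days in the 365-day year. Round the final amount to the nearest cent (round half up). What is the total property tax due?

1 January – 4 July 2017: 185 days at 1.65% → $410,000 × 1.65% × 185/365 = $3,428.8356
5 July – 31 December 2017: 180 days at 4.8% → $410,000 × 4.8% × 180/365 = $9,705.2055
Total = $13,134.0411

$13,134.04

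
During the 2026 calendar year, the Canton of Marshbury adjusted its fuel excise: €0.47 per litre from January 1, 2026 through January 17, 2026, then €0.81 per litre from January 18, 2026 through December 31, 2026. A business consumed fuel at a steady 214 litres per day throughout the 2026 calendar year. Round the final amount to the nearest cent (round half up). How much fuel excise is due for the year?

€62,032.18

January 1 – January 17, 2026: 17 days × 214 litres/day = 3,638 litres at €0.47/litre → €1,709.86
January 18 – December 31, 2026: 348 days × 214 litres/day = 74,472 litres at €0.81/litre → €60,322.32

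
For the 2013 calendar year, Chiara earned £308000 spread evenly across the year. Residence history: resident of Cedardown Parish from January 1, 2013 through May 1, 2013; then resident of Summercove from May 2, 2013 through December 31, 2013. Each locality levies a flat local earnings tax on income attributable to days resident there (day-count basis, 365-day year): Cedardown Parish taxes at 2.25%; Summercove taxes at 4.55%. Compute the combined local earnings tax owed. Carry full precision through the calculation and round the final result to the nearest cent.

£11665.61

Cedardown Parish, January 1 – May 1, 2013: 121 days → £308000 × 2.25% × 121/365 = £2297.3425
Summercove, May 2 – December 31, 2013: 244 days → £308000 × 4.55% × 244/365 = £9368.2630
Total = £11665.6055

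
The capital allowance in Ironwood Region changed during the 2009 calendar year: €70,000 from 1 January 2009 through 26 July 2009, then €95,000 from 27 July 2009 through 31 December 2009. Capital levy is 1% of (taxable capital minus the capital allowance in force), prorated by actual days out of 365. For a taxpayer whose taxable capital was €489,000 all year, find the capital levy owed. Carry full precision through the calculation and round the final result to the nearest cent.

1 January – 26 July 2009: 207 days, exemption €70,000 → (€489,000 − €70,000) × 1% × 207/365 = €2,376.2466
27 July – 31 December 2009: 158 days, exemption €95,000 → (€489,000 − €95,000) × 1% × 158/365 = €1,705.5342
Total = €4,081.7808

€4,081.78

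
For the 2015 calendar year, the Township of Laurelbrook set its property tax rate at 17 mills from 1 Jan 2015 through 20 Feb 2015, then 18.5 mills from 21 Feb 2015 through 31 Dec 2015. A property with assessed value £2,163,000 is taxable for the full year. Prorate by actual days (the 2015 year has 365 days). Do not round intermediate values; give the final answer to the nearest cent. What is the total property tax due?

£39,562.16

1 Jan – 20 Feb 2015: 51 days at 17 mills → £2,163,000 × 1.7% × 51/365 = £5,137.8658
21 Feb – 31 Dec 2015: 314 days at 18.5 mills → £2,163,000 × 1.85% × 314/365 = £34,424.2932
Total = £39,562.1589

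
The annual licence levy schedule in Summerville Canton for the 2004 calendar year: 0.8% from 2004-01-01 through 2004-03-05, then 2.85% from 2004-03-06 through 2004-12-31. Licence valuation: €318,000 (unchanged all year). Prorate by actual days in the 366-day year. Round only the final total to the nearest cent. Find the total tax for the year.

€7,905.25

2004-01-01 to 2004-03-05: 65 days at 0.8% → €318,000 × 0.8% × 65/366 = €451.8033
2004-03-06 to 2004-12-31: 301 days at 2.85% → €318,000 × 2.85% × 301/366 = €7,453.4508
Total = €7,905.2541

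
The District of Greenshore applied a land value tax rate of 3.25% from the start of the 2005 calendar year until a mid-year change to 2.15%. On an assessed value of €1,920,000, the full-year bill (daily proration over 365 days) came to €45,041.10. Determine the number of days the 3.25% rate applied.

Let d = days at the first rate; then 365 − d days at the second rate.
€1,920,000 × [3.25%·d + 2.15%·(365−d)] / 365 = €45,041.10
Solving gives d = 65, so the new rate took effect on 7 Mar 2005.

65 days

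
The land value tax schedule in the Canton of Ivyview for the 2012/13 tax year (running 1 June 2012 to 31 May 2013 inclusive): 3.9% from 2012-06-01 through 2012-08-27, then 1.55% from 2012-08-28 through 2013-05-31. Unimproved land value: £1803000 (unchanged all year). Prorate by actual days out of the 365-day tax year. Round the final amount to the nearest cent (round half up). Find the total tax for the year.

2012-06-01 to 2012-08-27: 88 days at 3.9% → £1803000 × 3.9% × 88/365 = £16953.1397
2012-08-28 to 2013-05-31: 277 days at 1.55% → £1803000 × 1.55% × 277/365 = £21208.7137
Total = £38161.8534

£38161.85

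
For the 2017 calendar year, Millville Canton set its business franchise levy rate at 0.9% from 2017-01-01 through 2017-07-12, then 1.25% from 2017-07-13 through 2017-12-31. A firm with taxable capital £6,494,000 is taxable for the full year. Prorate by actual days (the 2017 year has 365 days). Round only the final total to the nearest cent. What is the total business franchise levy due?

2017-01-01 to 2017-07-12: 193 days at 0.9% → £6,494,000 × 0.9% × 193/365 = £30,904.3233
2017-07-13 to 2017-12-31: 172 days at 1.25% → £6,494,000 × 1.25% × 172/365 = £38,252.3288
Total = £69,156.6521

£69,156.65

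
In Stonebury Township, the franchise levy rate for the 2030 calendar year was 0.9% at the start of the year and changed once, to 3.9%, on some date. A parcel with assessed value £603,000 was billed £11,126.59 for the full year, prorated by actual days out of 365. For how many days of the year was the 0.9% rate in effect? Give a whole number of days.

250 days

Let d = days at the first rate; then 365 − d days at the second rate.
£603,000 × [0.9%·d + 3.9%·(365−d)] / 365 = £11,126.59
Solving gives d = 250, so the new rate took effect on September 8, 2030.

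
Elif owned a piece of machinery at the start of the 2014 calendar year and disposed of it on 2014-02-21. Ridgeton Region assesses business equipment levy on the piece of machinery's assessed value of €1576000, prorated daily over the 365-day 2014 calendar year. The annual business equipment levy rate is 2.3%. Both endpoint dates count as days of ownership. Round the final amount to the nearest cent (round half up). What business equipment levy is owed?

Days held (2014-01-01 to 2014-02-21): 52 out of 365
Tax = €1576000 × 2.3% × 52/365 = €5164.0986

€5164.10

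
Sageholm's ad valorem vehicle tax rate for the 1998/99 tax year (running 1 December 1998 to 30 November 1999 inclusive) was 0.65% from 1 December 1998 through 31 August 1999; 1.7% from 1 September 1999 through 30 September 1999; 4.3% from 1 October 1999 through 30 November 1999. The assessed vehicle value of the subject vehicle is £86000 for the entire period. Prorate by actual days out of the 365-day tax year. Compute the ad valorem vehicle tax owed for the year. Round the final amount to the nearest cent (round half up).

£1157.82

1 December 1998 – 31 August 1999: 274 days at 0.65% → £86000 × 0.65% × 274/365 = £419.6329
1 September – 30 September 1999: 30 days at 1.7% → £86000 × 1.7% × 30/365 = £120.1644
1 October – 30 November 1999: 61 days at 4.3% → £86000 × 4.3% × 61/365 = £618.0219
Total = £1157.8192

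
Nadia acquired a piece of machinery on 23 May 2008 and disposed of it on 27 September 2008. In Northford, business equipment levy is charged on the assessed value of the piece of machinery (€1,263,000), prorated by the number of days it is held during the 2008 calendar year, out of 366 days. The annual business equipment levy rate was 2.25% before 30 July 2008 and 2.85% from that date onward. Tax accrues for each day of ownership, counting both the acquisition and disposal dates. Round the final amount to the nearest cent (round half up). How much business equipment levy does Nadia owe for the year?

23 May – 29 July 2008: 68 days at 2.25% → €1,263,000 × 2.25% × 68/366 = €5,279.7541
30 July – 27 September 2008: 60 days at 2.85% → €1,263,000 × 2.85% × 60/366 = €5,900.9016
Total = €11,180.6557

€11,180.66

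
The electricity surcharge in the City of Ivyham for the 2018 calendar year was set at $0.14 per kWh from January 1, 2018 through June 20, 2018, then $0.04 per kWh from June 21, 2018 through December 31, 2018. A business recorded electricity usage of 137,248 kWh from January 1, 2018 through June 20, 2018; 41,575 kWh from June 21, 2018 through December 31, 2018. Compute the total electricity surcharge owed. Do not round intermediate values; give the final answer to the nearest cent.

$20,877.72

January 1 – June 20, 2018: 137,248 kWh at $0.14/kWh → $19,214.72
June 21 – December 31, 2018: 41,575 kWh at $0.04/kWh → $1,663.00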